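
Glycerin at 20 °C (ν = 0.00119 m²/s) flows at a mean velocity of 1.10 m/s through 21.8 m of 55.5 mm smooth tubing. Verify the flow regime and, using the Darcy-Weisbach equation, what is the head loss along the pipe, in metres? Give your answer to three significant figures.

Re = VD/ν = 1.10·0.05550/0.00119 = 51.3 → laminar (Re < 2300)
f = 64/Re = 1.248
h_f = f(L/D)V²/(2g) = 1.248·(21.8/0.05550)·1.10²/(2·9.81) = 30.22 m

h_f ≈ 30.2 m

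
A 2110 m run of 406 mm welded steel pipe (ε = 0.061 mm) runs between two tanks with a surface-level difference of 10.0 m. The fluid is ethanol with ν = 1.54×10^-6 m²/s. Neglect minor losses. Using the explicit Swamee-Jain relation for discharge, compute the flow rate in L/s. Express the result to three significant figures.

Q ≈ 204 L/s

Swamee-Jain (Type II): Q = -0.965·√(gD⁵h_f/L)·ln[ε/(3.7D) + √(3.17ν²L/(gD³h_f))]
√(gD⁵h_f/L) = √(9.81·0.406⁵·10.0/2110) = 0.02265
ε/(3.7D) = 4.06×10^-5; √(3.17ν²L/(gD³h_f)) = 4.92×10^-5
Q = -0.965·0.02265·ln(8.976×10^-5) = 0.2036 m³/s
Check: V = 1.57 m/s, Re = 4.15×10^5, f = 0.01531, h_f = 10.0 m ≈ 10.0 m ✓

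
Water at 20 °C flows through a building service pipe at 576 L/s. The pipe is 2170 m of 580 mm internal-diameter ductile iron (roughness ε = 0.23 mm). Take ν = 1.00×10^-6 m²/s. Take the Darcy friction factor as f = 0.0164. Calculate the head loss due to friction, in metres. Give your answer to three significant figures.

V = 4Q/(πD²) = 4·0.576/(π·0.580²) = 2.180 m/s
h_f = f(L/D)V²/(2g) = 0.01640·(2170/0.580)·2.180²/(2·9.81) = 14.86 m

h_f ≈ 14.9 m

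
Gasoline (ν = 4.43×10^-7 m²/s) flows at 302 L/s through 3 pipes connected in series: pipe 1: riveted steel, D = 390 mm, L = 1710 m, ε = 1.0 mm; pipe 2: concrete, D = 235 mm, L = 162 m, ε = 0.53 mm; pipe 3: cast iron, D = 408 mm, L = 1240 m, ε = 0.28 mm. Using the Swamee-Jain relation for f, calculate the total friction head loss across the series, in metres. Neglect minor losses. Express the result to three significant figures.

Pipe 1: V = 2.528 m/s, Re = 2.23×10^6, ε/D = 0.00256, f = 0.02516, h_1 = f(L/D)V²/2g = 35.93 m
Pipe 2: V = 6.963 m/s, Re = 3.69×10^6, ε/D = 0.00226, f = 0.02426, h_2 = f(L/D)V²/2g = 41.33 m
Pipe 3: V = 2.310 m/s, Re = 2.13×10^6, ε/D = 6.86×10^-4, f = 0.01821, h_3 = f(L/D)V²/2g = 15.05 m
Series → Q common, losses add: H = Σh = 92.31 m

H ≈ 92.3 m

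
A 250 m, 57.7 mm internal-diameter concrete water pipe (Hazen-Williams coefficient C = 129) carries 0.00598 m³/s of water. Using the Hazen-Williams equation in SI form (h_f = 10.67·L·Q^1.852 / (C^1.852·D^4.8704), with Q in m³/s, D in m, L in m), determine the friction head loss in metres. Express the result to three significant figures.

h_f ≈ 27.1 m

h_f = 10.67·250·0.00598^1.852 / (129^1.852·0.0577^4.8704) = 27.12 m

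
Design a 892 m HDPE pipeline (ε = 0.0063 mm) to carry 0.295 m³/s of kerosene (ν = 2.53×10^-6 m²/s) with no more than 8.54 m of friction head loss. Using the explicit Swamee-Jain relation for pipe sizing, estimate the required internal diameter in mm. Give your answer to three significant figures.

Swamee-Jain (Type III): D = 0.66·[ε^1.25·(LQ²/(gh_f))^4.75 + ν·Q^9.4·(L/(gh_f))^5.2]^0.04
LQ²/(gh_f) = 0.9266; L/(gh_f) = 10.65
Term 1 = ε^1.25·(…)^4.75 = 2.20×10^-7; Term 2 = ν·Q^9.4·(…)^5.2 = 5.77×10^-6
D = 0.66·(2.20×10^-7 + 5.77×10^-6)^0.04 = 0.4080 m = 408 mm
Check: V = 2.26 m/s, Re = 3.64×10^5, f = 0.01407, h_f = 7.98 m ≈ 8.54 m ✓

D ≈ 408 mm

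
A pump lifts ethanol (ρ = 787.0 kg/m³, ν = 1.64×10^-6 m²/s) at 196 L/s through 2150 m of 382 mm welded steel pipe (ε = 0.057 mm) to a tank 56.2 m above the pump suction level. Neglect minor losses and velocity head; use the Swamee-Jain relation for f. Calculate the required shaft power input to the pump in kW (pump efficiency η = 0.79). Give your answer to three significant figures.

P_shaft ≈ 132 kW

V = 4Q/(πD²) = 1.710 m/s; Re = 3.98×10^5; ε/D = 1.49×10^-4; f = 0.01537
h_f = f(L/D)V²/2g = 12.89 m
Total head H = z + h_f = 56.2 + 12.89 = 69.09 m
P_hyd = ρgQH = 787.0·9.81·0.196·69.09 = 104.6 kW
P_shaft = P_hyd/η = 104.6/0.79 = 132.3 kW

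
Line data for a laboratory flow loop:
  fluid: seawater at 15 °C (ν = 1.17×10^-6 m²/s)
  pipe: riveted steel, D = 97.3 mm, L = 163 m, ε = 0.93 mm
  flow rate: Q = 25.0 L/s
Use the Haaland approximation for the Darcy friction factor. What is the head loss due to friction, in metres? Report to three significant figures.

h_f ≈ 36.3 m

V = 4Q/(πD²) = 4·0.0250/(π·0.0973²) = 3.362 m/s
Re = VD/ν = 3.362·0.0973/1.17×10^-6 = 2.80×10^5 → turbulent
ε/D = 0.93/97.3 = 0.00956
Haaland: f = 0.03761
h_f = f(L/D)V²/(2g) = 0.03761·(163/0.0973)·3.362²/(2·9.81) = 36.30 m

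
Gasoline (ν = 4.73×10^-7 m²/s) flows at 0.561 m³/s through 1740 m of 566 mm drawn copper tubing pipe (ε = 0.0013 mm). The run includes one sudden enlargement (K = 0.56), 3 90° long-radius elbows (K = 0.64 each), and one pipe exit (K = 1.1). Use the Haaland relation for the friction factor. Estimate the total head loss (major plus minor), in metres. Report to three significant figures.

V = 4Q/(πD²) = 2.230 m/s; V²/2g = 0.2534 m
Re = 2.67×10^6, ε/D = 2.30×10^-6 → f = 0.009962 (Haaland)
Major: h_f = f(L/D)·V²/2g = 0.009962·3074·0.2534 = 7.760 m
Minor: ΣK = 3.58; h_m = ΣK·V²/2g = 0.9071 m
Total H_L = 7.760 + 0.9071 = 8.667 m

H_L ≈ 8.67 m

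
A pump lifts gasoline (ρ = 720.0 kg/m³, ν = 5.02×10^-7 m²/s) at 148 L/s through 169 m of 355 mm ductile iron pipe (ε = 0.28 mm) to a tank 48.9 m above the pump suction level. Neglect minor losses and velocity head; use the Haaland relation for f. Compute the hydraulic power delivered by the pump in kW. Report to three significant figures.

V = 4Q/(πD²) = 1.495 m/s; Re = 1.06×10^6; ε/D = 7.89×10^-4; f = 0.01889
h_f = f(L/D)V²/2g = 1.024 m
Total head H = z + h_f = 48.9 + 1.024 = 49.92 m
P_hyd = ρgQH = 720.0·9.81·0.148·49.92 = 52.19 kW

P_hyd ≈ 52.2 kW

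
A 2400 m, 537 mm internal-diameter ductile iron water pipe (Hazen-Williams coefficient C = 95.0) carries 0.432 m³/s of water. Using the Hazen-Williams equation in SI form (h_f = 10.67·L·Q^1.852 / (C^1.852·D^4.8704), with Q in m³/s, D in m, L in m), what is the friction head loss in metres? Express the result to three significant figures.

h_f ≈ 24.3 m

h_f = 10.67·2400·0.432^1.852 / (95.0^1.852·0.537^4.8704) = 24.30 m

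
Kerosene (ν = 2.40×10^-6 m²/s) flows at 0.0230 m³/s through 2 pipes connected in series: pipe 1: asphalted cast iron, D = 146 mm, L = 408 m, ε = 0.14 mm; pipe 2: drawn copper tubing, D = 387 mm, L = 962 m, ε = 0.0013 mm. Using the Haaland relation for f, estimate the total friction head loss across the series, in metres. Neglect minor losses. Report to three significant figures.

Pipe 1: V = 1.374 m/s, Re = 8.36×10^4, ε/D = 9.59×10^-4, f = 0.02221, h_1 = f(L/D)V²/2g = 5.970 m
Pipe 2: V = 0.1955 m/s, Re = 3.15×10^4, ε/D = 3.36×10^-6, f = 0.02305, h_2 = f(L/D)V²/2g = 0.1116 m
Series → Q common, losses add: H = Σh = 6.082 m

H ≈ 6.08 m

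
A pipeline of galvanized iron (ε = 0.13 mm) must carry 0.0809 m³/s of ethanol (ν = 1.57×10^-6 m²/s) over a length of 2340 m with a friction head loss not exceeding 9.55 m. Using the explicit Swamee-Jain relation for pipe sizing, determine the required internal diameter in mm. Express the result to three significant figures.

Swamee-Jain (Type III): D = 0.66·[ε^1.25·(LQ²/(gh_f))^4.75 + ν·Q^9.4·(L/(gh_f))^5.2]^0.04
LQ²/(gh_f) = 0.1635; L/(gh_f) = 24.98
Term 1 = ε^1.25·(…)^4.75 = 2.55×10^-9; Term 2 = ν·Q^9.4·(…)^5.2 = 1.58×10^-9
D = 0.66·(2.55×10^-9 + 1.58×10^-9)^0.04 = 0.3049 m = 305 mm
Check: V = 1.11 m/s, Re = 2.15×10^5, f = 0.01841, h_f = 8.84 m ≈ 9.55 m ✓

D ≈ 305 mm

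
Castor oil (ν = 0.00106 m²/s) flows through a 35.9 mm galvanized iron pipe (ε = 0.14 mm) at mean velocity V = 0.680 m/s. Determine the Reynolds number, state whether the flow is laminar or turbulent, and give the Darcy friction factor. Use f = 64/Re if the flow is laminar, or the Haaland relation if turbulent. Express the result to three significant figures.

Re = VD/ν = 0.6800·0.0359/0.00106 = 23.0
Re < 2300 → laminar → f = 64/Re = 2.779

Re ≈ 23.0; laminar; f = 64/Re ≈ 2.78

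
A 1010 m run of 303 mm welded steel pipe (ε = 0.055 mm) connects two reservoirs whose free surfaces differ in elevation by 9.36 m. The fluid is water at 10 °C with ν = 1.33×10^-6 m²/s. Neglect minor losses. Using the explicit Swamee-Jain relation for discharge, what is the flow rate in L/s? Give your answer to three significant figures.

Swamee-Jain (Type II): Q = -0.965·√(gD⁵h_f/L)·ln[ε/(3.7D) + √(3.17ν²L/(gD³h_f))]
√(gD⁵h_f/L) = √(9.81·0.303⁵·9.36/1010) = 0.01524
ε/(3.7D) = 4.91×10^-5; √(3.17ν²L/(gD³h_f)) = 4.71×10^-5
Q = -0.965·0.01524·ln(9.615×10^-5) = 0.1360 m³/s
Check: V = 1.89 m/s, Re = 4.30×10^5, f = 0.01555, h_f = 9.40 m ≈ 9.36 m ✓

Q ≈ 136 L/s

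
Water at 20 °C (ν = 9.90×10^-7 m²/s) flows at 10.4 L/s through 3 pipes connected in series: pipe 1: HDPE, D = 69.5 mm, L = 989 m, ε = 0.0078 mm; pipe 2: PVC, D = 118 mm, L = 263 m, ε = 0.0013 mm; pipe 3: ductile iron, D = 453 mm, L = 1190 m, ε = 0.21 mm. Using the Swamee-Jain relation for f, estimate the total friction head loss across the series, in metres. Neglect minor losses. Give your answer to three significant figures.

H ≈ 92.2 m

Pipe 1: V = 2.741 m/s, Re = 1.92×10^5, ε/D = 1.12×10^-4, f = 0.01658, h_1 = f(L/D)V²/2g = 90.40 m
Pipe 2: V = 0.9510 m/s, Re = 1.13×10^5, ε/D = 1.10×10^-5, f = 0.01748, h_2 = f(L/D)V²/2g = 1.796 m
Pipe 3: V = 0.06453 m/s, Re = 2.95×10^4, ε/D = 4.64×10^-4, f = 0.02481, h_3 = f(L/D)V²/2g = 0.01383 m
Series → Q common, losses add: H = Σh = 92.21 m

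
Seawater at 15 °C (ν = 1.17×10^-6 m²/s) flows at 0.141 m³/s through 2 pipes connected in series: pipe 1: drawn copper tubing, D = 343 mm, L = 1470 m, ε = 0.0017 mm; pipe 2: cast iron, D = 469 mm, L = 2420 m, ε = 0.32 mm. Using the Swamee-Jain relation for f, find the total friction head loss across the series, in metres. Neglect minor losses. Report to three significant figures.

Pipe 1: V = 1.526 m/s, Re = 4.47×10^5, ε/D = 4.96×10^-6, f = 0.01343, h_1 = f(L/D)V²/2g = 6.831 m
Pipe 2: V = 0.8162 m/s, Re = 3.27×10^5, ε/D = 6.82×10^-4, f = 0.01921, h_2 = f(L/D)V²/2g = 3.365 m
Series → Q common, losses add: H = Σh = 10.20 m

H ≈ 10.2 m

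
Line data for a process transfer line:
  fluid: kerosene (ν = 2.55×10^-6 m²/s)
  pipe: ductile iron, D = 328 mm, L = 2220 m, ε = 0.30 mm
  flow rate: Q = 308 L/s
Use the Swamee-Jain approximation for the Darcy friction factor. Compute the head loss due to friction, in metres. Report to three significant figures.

h_f ≈ 91.7 m

V = 4Q/(πD²) = 4·0.308/(π·0.328²) = 3.645 m/s
Re = VD/ν = 3.645·0.328/2.55×10^-6 = 4.69×10^5 → turbulent
ε/D = 0.30/328 = 9.15×10^-4
Swamee-Jain: f = 0.02002
h_f = f(L/D)V²/(2g) = 0.02002·(2220/0.328)·3.645²/(2·9.81) = 91.75 m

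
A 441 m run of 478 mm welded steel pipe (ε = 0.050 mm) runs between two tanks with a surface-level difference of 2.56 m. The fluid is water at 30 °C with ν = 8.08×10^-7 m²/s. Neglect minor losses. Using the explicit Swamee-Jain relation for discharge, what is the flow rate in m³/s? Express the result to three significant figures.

Swamee-Jain (Type II): Q = -0.965·√(gD⁵h_f/L)·ln[ε/(3.7D) + √(3.17ν²L/(gD³h_f))]
√(gD⁵h_f/L) = √(9.81·0.478⁵·2.56/441) = 0.03770
ε/(3.7D) = 2.83×10^-5; √(3.17ν²L/(gD³h_f)) = 1.82×10^-5
Q = -0.965·0.03770·ln(4.651×10^-5) = 0.3629 m³/s
Check: V = 2.02 m/s, Re = 1.20×10^6, f = 0.01339, h_f = 2.57 m ≈ 2.56 m ✓

Q ≈ 0.363 m³/s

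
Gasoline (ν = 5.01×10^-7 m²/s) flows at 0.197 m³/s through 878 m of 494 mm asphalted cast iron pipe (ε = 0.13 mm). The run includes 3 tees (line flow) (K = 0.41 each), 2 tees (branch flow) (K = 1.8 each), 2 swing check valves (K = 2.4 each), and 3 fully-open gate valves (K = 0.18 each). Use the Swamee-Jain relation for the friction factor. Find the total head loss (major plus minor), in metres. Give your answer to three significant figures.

V = 4Q/(πD²) = 1.028 m/s; V²/2g = 0.05385 m
Re = 1.01×10^6, ε/D = 2.63×10^-4 → f = 0.01541 (Swamee-Jain)
Major: h_f = f(L/D)·V²/2g = 0.01541·1777·0.05385 = 1.474 m
Minor: ΣK = 10.2; h_m = ΣK·V²/2g = 0.5476 m
Total H_L = 1.474 + 0.5476 = 2.022 m

H_L ≈ 2.02 m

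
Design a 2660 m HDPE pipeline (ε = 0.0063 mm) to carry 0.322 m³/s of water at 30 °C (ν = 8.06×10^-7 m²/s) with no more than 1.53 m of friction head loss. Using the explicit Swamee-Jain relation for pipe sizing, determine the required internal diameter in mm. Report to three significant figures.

D ≈ 723 mm

Swamee-Jain (Type III): D = 0.66·[ε^1.25·(LQ²/(gh_f))^4.75 + ν·Q^9.4·(L/(gh_f))^5.2]^0.04
LQ²/(gh_f) = 18.38; L/(gh_f) = 177.2
Term 1 = ε^1.25·(…)^4.75 = 0.319; Term 2 = ν·Q^9.4·(…)^5.2 = 9.39
D = 0.66·(0.319 + 9.39)^0.04 = 0.7228 m = 723 mm
Check: V = 0.785 m/s, Re = 7.04×10^5, f = 0.01250, h_f = 1.44 m ≈ 1.53 m ✓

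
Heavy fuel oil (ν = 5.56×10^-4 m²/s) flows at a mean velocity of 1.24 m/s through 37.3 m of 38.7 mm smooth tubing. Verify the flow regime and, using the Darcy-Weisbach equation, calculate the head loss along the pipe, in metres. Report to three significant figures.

h_f ≈ 56.0 m

Re = VD/ν = 1.24·0.03870/5.56×10^-4 = 86.3 → laminar (Re < 2300)
f = 64/Re = 0.7415
h_f = f(L/D)V²/(2g) = 0.7415·(37.3/0.03870)·1.24²/(2·9.81) = 56.01 m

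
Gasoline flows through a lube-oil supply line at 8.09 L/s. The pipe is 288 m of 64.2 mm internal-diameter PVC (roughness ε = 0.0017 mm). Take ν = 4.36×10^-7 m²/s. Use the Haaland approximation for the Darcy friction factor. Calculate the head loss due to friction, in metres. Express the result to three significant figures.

V = 4Q/(πD²) = 4·0.00809/(π·0.0642²) = 2.499 m/s
Re = VD/ν = 2.499·0.0642/4.36×10^-7 = 3.68×10^5 → turbulent
ε/D = 0.0017/64.2 = 2.65×10^-5
Haaland: f = 0.01407
h_f = f(L/D)V²/(2g) = 0.01407·(288/0.0642)·2.499²/(2·9.81) = 20.09 m

h_f ≈ 20.1 m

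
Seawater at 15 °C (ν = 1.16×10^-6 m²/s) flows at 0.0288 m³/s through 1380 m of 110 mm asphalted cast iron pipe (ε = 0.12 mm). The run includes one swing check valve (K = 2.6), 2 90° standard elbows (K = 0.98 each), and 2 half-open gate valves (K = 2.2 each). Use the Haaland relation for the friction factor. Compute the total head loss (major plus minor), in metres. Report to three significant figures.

V = 4Q/(πD²) = 3.031 m/s; V²/2g = 0.4681 m
Re = 2.87×10^5, ε/D = 0.00109 → f = 0.02093 (Haaland)
Major: h_f = f(L/D)·V²/2g = 0.02093·12545·0.4681 = 122.9 m
Minor: ΣK = 8.96; h_m = ΣK·V²/2g = 4.194 m
Total H_L = 122.9 + 4.194 = 127.1 m

H_L ≈ 127 m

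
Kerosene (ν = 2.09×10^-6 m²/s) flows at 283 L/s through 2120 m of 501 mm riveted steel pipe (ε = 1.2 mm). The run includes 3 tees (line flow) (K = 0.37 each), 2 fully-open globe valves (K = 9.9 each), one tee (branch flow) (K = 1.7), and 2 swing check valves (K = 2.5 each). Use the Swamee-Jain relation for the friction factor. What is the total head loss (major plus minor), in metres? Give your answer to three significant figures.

V = 4Q/(πD²) = 1.436 m/s; V²/2g = 0.1050 m
Re = 3.44×10^5, ε/D = 0.00240 → f = 0.02519 (Swamee-Jain)
Major: h_f = f(L/D)·V²/2g = 0.02519·4232·0.1050 = 11.19 m
Minor: ΣK = 27.6; h_m = ΣK·V²/2g = 2.900 m
Total H_L = 11.19 + 2.900 = 14.09 m

H_L ≈ 14.1 m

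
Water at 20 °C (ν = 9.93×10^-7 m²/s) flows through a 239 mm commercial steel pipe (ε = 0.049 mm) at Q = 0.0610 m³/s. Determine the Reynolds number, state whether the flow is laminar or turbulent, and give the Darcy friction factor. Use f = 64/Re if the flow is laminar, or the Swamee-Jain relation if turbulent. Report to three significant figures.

V = 4Q/(πD²) = 1.360 m/s
Re = VD/ν = 1.360·0.239/9.93×10^-7 = 3.27×10^5
Re > 4000 → turbulent; ε/D = 2.05×10^-4
Swamee-Jain: f = 0.01620

Re ≈ 3.27×10^5; turbulent; f ≈ 0.0162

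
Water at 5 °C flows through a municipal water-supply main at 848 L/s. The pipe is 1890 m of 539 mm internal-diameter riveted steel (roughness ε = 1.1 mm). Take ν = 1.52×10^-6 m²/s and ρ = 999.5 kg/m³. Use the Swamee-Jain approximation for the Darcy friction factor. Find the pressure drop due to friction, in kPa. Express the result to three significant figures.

Δp ≈ 575 kPa

V = 4Q/(πD²) = 4·0.848/(π·0.539²) = 3.716 m/s
Re = VD/ν = 3.716·0.539/1.52×10^-6 = 1.32×10^6 → turbulent
ε/D = 1.1/539 = 0.00204
Swamee-Jain: f = 0.02375
h_f = f(L/D)V²/(2g) = 0.02375·(1890/0.539)·3.716²/(2·9.81) = 58.62 m
Δp = ρg·h_f = 999.5·9.81·58.62 = 574.8 kPa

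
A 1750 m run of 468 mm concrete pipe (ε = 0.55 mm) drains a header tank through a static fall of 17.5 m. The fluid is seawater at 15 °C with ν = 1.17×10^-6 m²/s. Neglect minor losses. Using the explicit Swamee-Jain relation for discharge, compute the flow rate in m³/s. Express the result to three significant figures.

Swamee-Jain (Type II): Q = -0.965·√(gD⁵h_f/L)·ln[ε/(3.7D) + √(3.17ν²L/(gD³h_f))]
√(gD⁵h_f/L) = √(9.81·0.468⁵·17.5/1750) = 0.04693
ε/(3.7D) = 3.18×10^-4; √(3.17ν²L/(gD³h_f)) = 2.08×10^-5
Q = -0.965·0.04693·ln(3.384×10^-4) = 0.3619 m³/s
Check: V = 2.10 m/s, Re = 8.42×10^5, f = 0.02085, h_f = 17.6 m ≈ 17.5 m ✓

Q ≈ 0.362 m³/s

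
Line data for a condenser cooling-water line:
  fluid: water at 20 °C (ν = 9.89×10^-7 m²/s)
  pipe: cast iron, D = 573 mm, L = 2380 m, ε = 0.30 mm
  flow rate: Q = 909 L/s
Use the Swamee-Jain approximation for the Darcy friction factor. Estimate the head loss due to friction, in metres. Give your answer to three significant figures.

V = 4Q/(πD²) = 4·0.909/(π·0.573²) = 3.525 m/s
Re = VD/ν = 3.525·0.573/9.89×10^-7 = 2.04×10^6 → turbulent
ε/D = 0.30/573 = 5.24×10^-4
Swamee-Jain: f = 0.01719
h_f = f(L/D)V²/(2g) = 0.01719·(2380/0.573)·3.525²/(2·9.81) = 45.21 m

h_f ≈ 45.2 m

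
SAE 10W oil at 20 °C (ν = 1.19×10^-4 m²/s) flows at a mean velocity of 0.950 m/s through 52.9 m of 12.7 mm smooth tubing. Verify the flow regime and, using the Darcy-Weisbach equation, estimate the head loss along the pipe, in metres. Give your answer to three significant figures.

Re = VD/ν = 0.950·0.01270/1.19×10^-4 = 101 → laminar (Re < 2300)
f = 64/Re = 0.6312
h_f = f(L/D)V²/(2g) = 0.6312·(52.9/0.01270)·0.950²/(2·9.81) = 120.9 m

h_f ≈ 121 m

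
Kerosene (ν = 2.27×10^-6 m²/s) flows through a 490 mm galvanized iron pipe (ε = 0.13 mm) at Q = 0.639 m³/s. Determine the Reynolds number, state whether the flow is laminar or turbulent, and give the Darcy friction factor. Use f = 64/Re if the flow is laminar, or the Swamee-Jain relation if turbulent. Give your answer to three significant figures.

V = 4Q/(πD²) = 3.389 m/s
Re = VD/ν = 3.389·0.490/2.27×10^-6 = 7.31×10^5
Re > 4000 → turbulent; ε/D = 2.65×10^-4
Swamee-Jain: f = 0.01569

Re ≈ 7.31×10^5; turbulent; f ≈ 0.0157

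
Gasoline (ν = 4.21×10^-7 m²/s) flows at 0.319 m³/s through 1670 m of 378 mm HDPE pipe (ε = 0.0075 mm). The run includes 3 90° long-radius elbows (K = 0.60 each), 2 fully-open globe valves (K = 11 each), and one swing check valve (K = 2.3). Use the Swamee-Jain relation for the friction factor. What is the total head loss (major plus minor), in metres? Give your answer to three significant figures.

H_L ≈ 30.3 m

V = 4Q/(πD²) = 2.843 m/s; V²/2g = 0.4118 m
Re = 2.55×10^6, ε/D = 1.98×10^-5 → f = 0.01077 (Swamee-Jain)
Major: h_f = f(L/D)·V²/2g = 0.01077·4418·0.4118 = 19.59 m
Minor: ΣK = 26.1; h_m = ΣK·V²/2g = 10.75 m
Total H_L = 19.59 + 10.75 = 30.34 m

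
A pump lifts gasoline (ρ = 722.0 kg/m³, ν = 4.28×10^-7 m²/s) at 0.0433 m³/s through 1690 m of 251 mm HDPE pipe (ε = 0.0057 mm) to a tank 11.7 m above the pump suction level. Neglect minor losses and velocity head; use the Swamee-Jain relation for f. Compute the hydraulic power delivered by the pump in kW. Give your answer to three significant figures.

P_hyd ≈ 4.67 kW

V = 4Q/(πD²) = 0.8751 m/s; Re = 5.13×10^5; ε/D = 2.27×10^-5; f = 0.01339
h_f = f(L/D)V²/2g = 3.519 m
Total head H = z + h_f = 11.7 + 3.519 = 15.22 m
P_hyd = ρgQH = 722.0·9.81·0.0433·15.22 = 4.668 kW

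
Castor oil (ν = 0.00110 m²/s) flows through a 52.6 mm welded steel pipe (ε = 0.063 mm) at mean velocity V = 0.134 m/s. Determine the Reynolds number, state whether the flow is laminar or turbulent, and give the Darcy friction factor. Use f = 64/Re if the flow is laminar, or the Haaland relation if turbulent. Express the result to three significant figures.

Re ≈ 6.41; laminar; f = 64/Re ≈ 9.99

Re = VD/ν = 0.1340·0.0526/0.00110 = 6.41
Re < 2300 → laminar → f = 64/Re = 9.988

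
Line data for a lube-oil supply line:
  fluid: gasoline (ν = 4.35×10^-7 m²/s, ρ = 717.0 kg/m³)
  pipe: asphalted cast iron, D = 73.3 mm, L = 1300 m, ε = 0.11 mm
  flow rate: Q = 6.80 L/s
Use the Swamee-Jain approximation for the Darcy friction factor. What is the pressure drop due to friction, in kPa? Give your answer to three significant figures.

Δp ≈ 375 kPa

V = 4Q/(πD²) = 4·0.00680/(π·0.0733²) = 1.611 m/s
Re = VD/ν = 1.611·0.0733/4.35×10^-7 = 2.72×10^5 → turbulent
ε/D = 0.11/73.3 = 0.00150
Swamee-Jain: f = 0.02269
h_f = f(L/D)V²/(2g) = 0.02269·(1300/0.0733)·1.611²/(2·9.81) = 53.26 m
Δp = ρg·h_f = 717.0·9.81·53.26 = 374.6 kPa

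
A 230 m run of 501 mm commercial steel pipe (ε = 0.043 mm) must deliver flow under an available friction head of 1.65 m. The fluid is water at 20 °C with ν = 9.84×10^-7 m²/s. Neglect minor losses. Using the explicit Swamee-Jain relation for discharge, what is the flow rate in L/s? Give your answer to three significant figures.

Swamee-Jain (Type II): Q = -0.965·√(gD⁵h_f/L)·ln[ε/(3.7D) + √(3.17ν²L/(gD³h_f))]
√(gD⁵h_f/L) = √(9.81·0.501⁵·1.65/230) = 0.04713
ε/(3.7D) = 2.32×10^-5; √(3.17ν²L/(gD³h_f)) = 1.86×10^-5
Q = -0.965·0.04713·ln(4.182×10^-5) = 0.4585 m³/s
Check: V = 2.33 m/s, Re = 1.18×10^6, f = 0.01310, h_f = 1.66 m ≈ 1.65 m ✓

Q ≈ 459 L/s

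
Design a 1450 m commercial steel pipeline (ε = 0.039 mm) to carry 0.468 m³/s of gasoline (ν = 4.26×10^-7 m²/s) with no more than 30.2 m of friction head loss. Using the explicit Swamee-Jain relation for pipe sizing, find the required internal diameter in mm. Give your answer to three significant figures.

D ≈ 407 mm

Swamee-Jain (Type III): D = 0.66·[ε^1.25·(LQ²/(gh_f))^4.75 + ν·Q^9.4·(L/(gh_f))^5.2]^0.04
LQ²/(gh_f) = 1.072; L/(gh_f) = 4.894
Term 1 = ε^1.25·(…)^4.75 = 4.29×10^-6; Term 2 = ν·Q^9.4·(…)^5.2 = 1.31×10^-6
D = 0.66·(4.29×10^-6 + 1.31×10^-6)^0.04 = 0.4069 m = 407 mm
Check: V = 3.60 m/s, Re = 3.44×10^6, f = 0.01248, h_f = 29.4 m ≈ 30.2 m ✓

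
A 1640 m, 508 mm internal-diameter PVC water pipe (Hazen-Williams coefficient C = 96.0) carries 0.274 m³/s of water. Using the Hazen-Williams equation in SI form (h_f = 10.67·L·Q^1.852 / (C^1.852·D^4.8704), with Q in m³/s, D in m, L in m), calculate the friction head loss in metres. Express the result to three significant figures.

h_f = 10.67·1640·0.274^1.852 / (96.0^1.852·0.508^4.8704) = 9.186 m

h_f ≈ 9.19 m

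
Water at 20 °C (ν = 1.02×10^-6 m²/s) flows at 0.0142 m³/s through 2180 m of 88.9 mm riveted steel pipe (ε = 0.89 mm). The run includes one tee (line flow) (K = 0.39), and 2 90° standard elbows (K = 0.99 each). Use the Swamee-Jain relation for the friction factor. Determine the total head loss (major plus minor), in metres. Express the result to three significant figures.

H_L ≈ 252 m

V = 4Q/(πD²) = 2.288 m/s; V²/2g = 0.2667 m
Re = 1.99×10^5, ε/D = 0.0100 → f = 0.03838 (Swamee-Jain)
Major: h_f = f(L/D)·V²/2g = 0.03838·24522·0.2667 = 251.0 m
Minor: ΣK = 2.37; h_m = ΣK·V²/2g = 0.6322 m
Total H_L = 251.0 + 0.6322 = 251.7 m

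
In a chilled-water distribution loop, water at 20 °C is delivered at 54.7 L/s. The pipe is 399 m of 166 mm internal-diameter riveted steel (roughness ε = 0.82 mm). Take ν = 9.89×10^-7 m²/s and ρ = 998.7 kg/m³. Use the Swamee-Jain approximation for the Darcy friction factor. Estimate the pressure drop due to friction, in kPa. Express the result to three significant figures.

Δp ≈ 235 kPa

V = 4Q/(πD²) = 4·0.0547/(π·0.166²) = 2.527 m/s
Re = VD/ν = 2.527·0.166/9.89×10^-7 = 4.24×10^5 → turbulent
ε/D = 0.82/166 = 0.00494
Swamee-Jain: f = 0.03059
h_f = f(L/D)V²/(2g) = 0.03059·(399/0.166)·2.527²/(2·9.81) = 23.94 m
Δp = ρg·h_f = 998.7·9.81·23.94 = 234.5 kPa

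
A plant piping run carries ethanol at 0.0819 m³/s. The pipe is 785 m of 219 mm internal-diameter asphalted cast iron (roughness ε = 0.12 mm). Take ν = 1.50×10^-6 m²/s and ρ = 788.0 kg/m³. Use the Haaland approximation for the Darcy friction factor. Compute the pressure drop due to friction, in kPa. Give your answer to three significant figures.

V = 4Q/(πD²) = 4·0.0819/(π·0.219²) = 2.174 m/s
Re = VD/ν = 2.174·0.219/1.50×10^-6 = 3.17×10^5 → turbulent
ε/D = 0.12/219 = 5.48×10^-4
Haaland: f = 0.01828
h_f = f(L/D)V²/(2g) = 0.01828·(785/0.219)·2.174²/(2·9.81) = 15.79 m
Δp = ρg·h_f = 788.0·9.81·15.79 = 122.1 kPa

Δp ≈ 122 kPa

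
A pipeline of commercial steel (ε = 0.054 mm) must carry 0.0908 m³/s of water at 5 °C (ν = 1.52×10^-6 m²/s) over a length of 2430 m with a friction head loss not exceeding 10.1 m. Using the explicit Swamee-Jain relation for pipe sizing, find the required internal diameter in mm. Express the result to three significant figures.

Swamee-Jain (Type III): D = 0.66·[ε^1.25·(LQ²/(gh_f))^4.75 + ν·Q^9.4·(L/(gh_f))^5.2]^0.04
LQ²/(gh_f) = 0.2022; L/(gh_f) = 24.53
Term 1 = ε^1.25·(…)^4.75 = 2.33×10^-9; Term 2 = ν·Q^9.4·(…)^5.2 = 4.11×10^-9
D = 0.66·(2.33×10^-9 + 4.11×10^-9)^0.04 = 0.3104 m = 310 mm
Check: V = 1.20 m/s, Re = 2.45×10^5, f = 0.01650, h_f = 9.48 m ≈ 10.1 m ✓

D ≈ 310 mm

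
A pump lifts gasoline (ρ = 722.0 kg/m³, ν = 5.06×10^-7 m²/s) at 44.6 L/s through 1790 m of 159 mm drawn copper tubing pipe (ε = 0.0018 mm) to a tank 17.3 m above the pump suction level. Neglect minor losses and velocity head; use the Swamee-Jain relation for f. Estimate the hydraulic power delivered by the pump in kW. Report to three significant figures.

V = 4Q/(πD²) = 2.246 m/s; Re = 7.06×10^5; ε/D = 1.13×10^-5; f = 0.01254
h_f = f(L/D)V²/2g = 36.31 m
Total head H = z + h_f = 17.3 + 36.31 = 53.61 m
P_hyd = ρgQH = 722.0·9.81·0.0446·53.61 = 16.94 kW

P_hyd ≈ 16.9 kW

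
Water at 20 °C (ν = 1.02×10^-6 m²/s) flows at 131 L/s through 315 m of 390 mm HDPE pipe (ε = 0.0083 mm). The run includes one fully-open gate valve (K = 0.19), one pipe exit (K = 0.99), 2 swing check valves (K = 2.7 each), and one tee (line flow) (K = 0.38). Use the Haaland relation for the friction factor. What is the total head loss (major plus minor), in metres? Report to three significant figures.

H_L ≈ 1.11 m

V = 4Q/(πD²) = 1.097 m/s; V²/2g = 0.06129 m
Re = 4.19×10^5, ε/D = 2.13×10^-5 → f = 0.01371 (Haaland)
Major: h_f = f(L/D)·V²/2g = 0.01371·807.7·0.06129 = 0.6786 m
Minor: ΣK = 6.96; h_m = ΣK·V²/2g = 0.4266 m
Total H_L = 0.6786 + 0.4266 = 1.105 m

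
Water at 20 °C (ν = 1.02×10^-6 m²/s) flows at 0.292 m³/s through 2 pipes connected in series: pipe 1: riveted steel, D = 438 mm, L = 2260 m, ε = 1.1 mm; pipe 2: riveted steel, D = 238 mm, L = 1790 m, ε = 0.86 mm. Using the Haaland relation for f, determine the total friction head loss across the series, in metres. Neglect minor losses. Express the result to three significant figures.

H ≈ 482 m

Pipe 1: V = 1.938 m/s, Re = 8.32×10^5, ε/D = 0.00251, f = 0.02512, h_1 = f(L/D)V²/2g = 24.81 m
Pipe 2: V = 6.564 m/s, Re = 1.53×10^6, ε/D = 0.00361, f = 0.02771, h_2 = f(L/D)V²/2g = 457.7 m
Series → Q common, losses add: H = Σh = 482.5 m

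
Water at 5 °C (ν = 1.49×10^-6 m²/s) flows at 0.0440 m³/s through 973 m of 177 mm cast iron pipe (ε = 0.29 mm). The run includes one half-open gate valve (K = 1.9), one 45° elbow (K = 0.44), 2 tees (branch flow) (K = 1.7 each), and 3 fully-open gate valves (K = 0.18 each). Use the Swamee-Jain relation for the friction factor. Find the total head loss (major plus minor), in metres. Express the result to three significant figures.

H_L ≈ 21.9 m

V = 4Q/(πD²) = 1.788 m/s; V²/2g = 0.1630 m
Re = 2.12×10^5, ε/D = 0.00164 → f = 0.02336 (Swamee-Jain)
Major: h_f = f(L/D)·V²/2g = 0.02336·5497·0.1630 = 20.93 m
Minor: ΣK = 6.28; h_m = ΣK·V²/2g = 1.024 m
Total H_L = 20.93 + 1.024 = 21.95 m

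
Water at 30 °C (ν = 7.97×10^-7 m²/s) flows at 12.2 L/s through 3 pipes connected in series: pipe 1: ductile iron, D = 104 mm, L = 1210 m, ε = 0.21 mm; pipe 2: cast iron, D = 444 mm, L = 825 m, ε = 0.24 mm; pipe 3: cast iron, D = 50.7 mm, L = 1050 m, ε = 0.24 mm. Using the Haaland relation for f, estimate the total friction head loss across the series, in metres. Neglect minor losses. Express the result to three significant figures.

H ≈ 1190 m

Pipe 1: V = 1.436 m/s, Re = 1.87×10^5, ε/D = 0.00202, f = 0.02436, h_1 = f(L/D)V²/2g = 29.79 m
Pipe 2: V = 0.07880 m/s, Re = 4.39×10^4, ε/D = 5.41×10^-4, f = 0.02288, h_2 = f(L/D)V²/2g = 0.01345 m
Pipe 3: V = 6.043 m/s, Re = 3.84×10^5, ε/D = 0.00473, f = 0.03016, h_3 = f(L/D)V²/2g = 1163 m
Series → Q common, losses add: H = Σh = 1193 m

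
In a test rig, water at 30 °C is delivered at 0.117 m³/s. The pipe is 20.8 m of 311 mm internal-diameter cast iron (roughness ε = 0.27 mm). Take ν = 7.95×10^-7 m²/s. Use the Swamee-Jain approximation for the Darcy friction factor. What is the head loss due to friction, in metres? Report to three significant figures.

V = 4Q/(πD²) = 4·0.117/(π·0.311²) = 1.540 m/s
Re = VD/ν = 1.540·0.311/7.95×10^-7 = 6.03×10^5 → turbulent
ε/D = 0.27/311 = 8.68×10^-4
Swamee-Jain: f = 0.01964
h_f = f(L/D)V²/(2g) = 0.01964·(20.8/0.311)·1.540²/(2·9.81) = 0.1588 m

h_f ≈ 0.159 m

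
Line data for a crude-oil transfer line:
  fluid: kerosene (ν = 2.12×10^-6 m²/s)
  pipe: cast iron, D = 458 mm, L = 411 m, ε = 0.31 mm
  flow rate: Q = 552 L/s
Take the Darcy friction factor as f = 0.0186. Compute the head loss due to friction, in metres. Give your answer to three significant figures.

V = 4Q/(πD²) = 4·0.552/(π·0.458²) = 3.351 m/s
h_f = f(L/D)V²/(2g) = 0.01860·(411/0.458)·3.351²/(2·9.81) = 9.551 m

h_f ≈ 9.55 m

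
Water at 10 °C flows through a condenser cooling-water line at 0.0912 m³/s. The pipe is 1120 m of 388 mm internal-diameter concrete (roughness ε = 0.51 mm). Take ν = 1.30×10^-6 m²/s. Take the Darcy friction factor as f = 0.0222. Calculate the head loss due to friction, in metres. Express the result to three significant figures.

h_f ≈ 1.94 m

V = 4Q/(πD²) = 4·0.0912/(π·0.388²) = 0.7713 m/s
h_f = f(L/D)V²/(2g) = 0.02220·(1120/0.388)·0.7713²/(2·9.81) = 1.943 m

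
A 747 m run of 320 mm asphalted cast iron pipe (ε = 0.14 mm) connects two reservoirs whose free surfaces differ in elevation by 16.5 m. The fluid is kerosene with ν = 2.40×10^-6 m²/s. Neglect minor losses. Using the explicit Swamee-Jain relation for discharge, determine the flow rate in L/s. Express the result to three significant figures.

Swamee-Jain (Type II): Q = -0.965·√(gD⁵h_f/L)·ln[ε/(3.7D) + √(3.17ν²L/(gD³h_f))]
√(gD⁵h_f/L) = √(9.81·0.320⁵·16.5/747) = 0.02696
ε/(3.7D) = 1.18×10^-4; √(3.17ν²L/(gD³h_f)) = 5.07×10^-5
Q = -0.965·0.02696·ln(1.690×10^-4) = 0.2260 m³/s
Check: V = 2.81 m/s, Re = 3.75×10^5, f = 0.01768, h_f = 16.6 m ≈ 16.5 m ✓

Q ≈ 226 L/s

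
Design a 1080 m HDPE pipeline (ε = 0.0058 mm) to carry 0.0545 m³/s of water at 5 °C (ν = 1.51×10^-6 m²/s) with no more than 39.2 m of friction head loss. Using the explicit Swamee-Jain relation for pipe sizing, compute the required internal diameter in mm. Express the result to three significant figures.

D ≈ 161 mm

Swamee-Jain (Type III): D = 0.66·[ε^1.25·(LQ²/(gh_f))^4.75 + ν·Q^9.4·(L/(gh_f))^5.2]^0.04
LQ²/(gh_f) = 0.008342; L/(gh_f) = 2.808
Term 1 = ε^1.25·(…)^4.75 = 3.80×10^-17; Term 2 = ν·Q^9.4·(…)^5.2 = 4.30×10^-16
D = 0.66·(3.80×10^-17 + 4.30×10^-16)^0.04 = 0.1608 m = 161 mm
Check: V = 2.68 m/s, Re = 2.86×10^5, f = 0.01491, h_f = 36.7 m ≈ 39.2 m ✓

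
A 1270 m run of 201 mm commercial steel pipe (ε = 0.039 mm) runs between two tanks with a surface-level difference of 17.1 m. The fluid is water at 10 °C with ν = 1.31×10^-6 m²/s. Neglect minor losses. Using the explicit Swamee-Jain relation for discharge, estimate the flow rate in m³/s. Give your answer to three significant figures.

Swamee-Jain (Type II): Q = -0.965·√(gD⁵h_f/L)·ln[ε/(3.7D) + √(3.17ν²L/(gD³h_f))]
√(gD⁵h_f/L) = √(9.81·0.201⁵·17.1/1270) = 0.006583
ε/(3.7D) = 5.24×10^-5; √(3.17ν²L/(gD³h_f)) = 7.12×10^-5
Q = -0.965·0.006583·ln(1.237×10^-4) = 0.05716 m³/s
Check: V = 1.80 m/s, Re = 2.76×10^5, f = 0.01641, h_f = 17.2 m ≈ 17.1 m ✓

Q ≈ 0.0572 m³/s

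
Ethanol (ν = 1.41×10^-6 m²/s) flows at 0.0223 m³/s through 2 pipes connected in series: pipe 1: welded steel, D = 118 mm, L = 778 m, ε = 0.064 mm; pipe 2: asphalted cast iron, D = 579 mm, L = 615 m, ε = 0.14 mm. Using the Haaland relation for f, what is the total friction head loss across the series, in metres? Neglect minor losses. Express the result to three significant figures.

H ≈ 26.7 m

Pipe 1: V = 2.039 m/s, Re = 1.71×10^5, ε/D = 5.42×10^-4, f = 0.01912, h_1 = f(L/D)V²/2g = 26.71 m
Pipe 2: V = 0.08470 m/s, Re = 3.48×10^4, ε/D = 2.42×10^-4, f = 0.02310, h_2 = f(L/D)V²/2g = 0.008969 m
Series → Q common, losses add: H = Σh = 26.72 m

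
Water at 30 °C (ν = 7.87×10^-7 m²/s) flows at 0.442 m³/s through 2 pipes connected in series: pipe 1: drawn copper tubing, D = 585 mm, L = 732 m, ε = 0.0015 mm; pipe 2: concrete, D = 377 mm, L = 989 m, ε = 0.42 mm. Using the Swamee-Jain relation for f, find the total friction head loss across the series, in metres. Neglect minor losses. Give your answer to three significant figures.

H ≈ 44.7 m

Pipe 1: V = 1.644 m/s, Re = 1.22×10^6, ε/D = 2.56×10^-6, f = 0.01130, h_1 = f(L/D)V²/2g = 1.948 m
Pipe 2: V = 3.960 m/s, Re = 1.90×10^6, ε/D = 0.00111, f = 0.02037, h_2 = f(L/D)V²/2g = 42.70 m
Series → Q common, losses add: H = Σh = 44.65 m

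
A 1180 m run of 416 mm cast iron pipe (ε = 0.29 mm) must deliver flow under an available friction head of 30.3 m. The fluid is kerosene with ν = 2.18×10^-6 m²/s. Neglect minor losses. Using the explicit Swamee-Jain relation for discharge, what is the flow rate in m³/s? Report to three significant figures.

Q ≈ 0.456 m³/s

Swamee-Jain (Type II): Q = -0.965·√(gD⁵h_f/L)·ln[ε/(3.7D) + √(3.17ν²L/(gD³h_f))]
√(gD⁵h_f/L) = √(9.81·0.416⁵·30.3/1180) = 0.05602
ε/(3.7D) = 1.88×10^-4; √(3.17ν²L/(gD³h_f)) = 2.88×10^-5
Q = -0.965·0.05602·ln(2.172×10^-4) = 0.4560 m³/s
Check: V = 3.35 m/s, Re = 6.40×10^5, f = 0.01874, h_f = 30.5 m ≈ 30.3 m ✓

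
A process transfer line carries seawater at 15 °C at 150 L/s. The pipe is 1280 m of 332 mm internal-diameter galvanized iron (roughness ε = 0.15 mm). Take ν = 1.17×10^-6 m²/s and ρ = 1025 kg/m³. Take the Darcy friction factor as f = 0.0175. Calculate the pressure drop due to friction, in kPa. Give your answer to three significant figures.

V = 4Q/(πD²) = 4·0.150/(π·0.332²) = 1.733 m/s
h_f = f(L/D)V²/(2g) = 0.01750·(1280/0.332)·1.733²/(2·9.81) = 10.32 m
Δp = ρg·h_f = 1025·9.81·10.32 = 103.8 kPa

Δp ≈ 104 kPa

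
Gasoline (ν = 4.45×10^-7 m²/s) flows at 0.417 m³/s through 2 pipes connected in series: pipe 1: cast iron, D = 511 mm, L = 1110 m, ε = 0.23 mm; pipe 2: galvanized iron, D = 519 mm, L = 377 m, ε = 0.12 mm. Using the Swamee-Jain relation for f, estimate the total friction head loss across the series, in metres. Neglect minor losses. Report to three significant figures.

H ≈ 9.71 m

Pipe 1: V = 2.033 m/s, Re = 2.33×10^6, ε/D = 4.50×10^-4, f = 0.01662, h_1 = f(L/D)V²/2g = 7.607 m
Pipe 2: V = 1.971 m/s, Re = 2.30×10^6, ε/D = 2.31×10^-4, f = 0.01462, h_2 = f(L/D)V²/2g = 2.103 m
Series → Q common, losses add: H = Σh = 9.711 m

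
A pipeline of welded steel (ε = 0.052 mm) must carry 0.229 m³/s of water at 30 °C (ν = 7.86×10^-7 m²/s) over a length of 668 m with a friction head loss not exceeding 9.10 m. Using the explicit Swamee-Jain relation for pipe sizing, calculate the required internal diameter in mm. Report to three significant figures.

D ≈ 343 mm

Swamee-Jain (Type III): D = 0.66·[ε^1.25·(LQ²/(gh_f))^4.75 + ν·Q^9.4·(L/(gh_f))^5.2]^0.04
LQ²/(gh_f) = 0.3924; L/(gh_f) = 7.483
Term 1 = ε^1.25·(…)^4.75 = 5.19×10^-8; Term 2 = ν·Q^9.4·(…)^5.2 = 2.65×10^-8
D = 0.66·(5.19×10^-8 + 2.65×10^-8)^0.04 = 0.3430 m = 343 mm
Check: V = 2.48 m/s, Re = 1.08×10^6, f = 0.01413, h_f = 8.61 m ≈ 9.10 m ✓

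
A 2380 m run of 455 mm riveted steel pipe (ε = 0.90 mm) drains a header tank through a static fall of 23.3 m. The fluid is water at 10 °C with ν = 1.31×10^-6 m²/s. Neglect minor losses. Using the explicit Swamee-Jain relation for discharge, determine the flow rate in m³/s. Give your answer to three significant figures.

Q ≈ 0.313 m³/s

Swamee-Jain (Type II): Q = -0.965·√(gD⁵h_f/L)·ln[ε/(3.7D) + √(3.17ν²L/(gD³h_f))]
√(gD⁵h_f/L) = √(9.81·0.455⁵·23.3/2380) = 0.04328
ε/(3.7D) = 5.35×10^-4; √(3.17ν²L/(gD³h_f)) = 2.45×10^-5
Q = -0.965·0.04328·ln(5.591×10^-4) = 0.3128 m³/s
Check: V = 1.92 m/s, Re = 6.68×10^5, f = 0.02373, h_f = 23.4 m ≈ 23.3 m ✓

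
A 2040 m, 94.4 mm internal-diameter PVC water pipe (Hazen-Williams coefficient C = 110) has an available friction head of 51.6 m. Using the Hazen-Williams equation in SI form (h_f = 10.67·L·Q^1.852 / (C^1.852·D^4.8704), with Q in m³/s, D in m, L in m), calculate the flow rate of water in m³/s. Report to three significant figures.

Rearranging: Q = [h_f·C^1.852·D^4.8704 / (10.67·L)]^(1/1.852)
Q = [51.6·110^1.852·0.0944^4.8704 / (10.67·2040)]^0.540 = 0.008478 m³/s

Q ≈ 0.00848 m³/s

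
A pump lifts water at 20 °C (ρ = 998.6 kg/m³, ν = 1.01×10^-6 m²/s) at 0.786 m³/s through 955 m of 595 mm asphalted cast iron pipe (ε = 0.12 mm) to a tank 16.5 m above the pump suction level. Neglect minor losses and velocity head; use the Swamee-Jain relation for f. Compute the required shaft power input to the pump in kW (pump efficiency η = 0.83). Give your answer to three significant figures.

P_shaft ≈ 241 kW

V = 4Q/(πD²) = 2.827 m/s; Re = 1.67×10^6; ε/D = 2.02×10^-4; f = 0.01444
h_f = f(L/D)V²/2g = 9.437 m
Total head H = z + h_f = 16.5 + 9.437 = 25.94 m
P_hyd = ρgQH = 998.6·9.81·0.786·25.94 = 199.7 kW
P_shaft = P_hyd/η = 199.7/0.83 = 240.6 kW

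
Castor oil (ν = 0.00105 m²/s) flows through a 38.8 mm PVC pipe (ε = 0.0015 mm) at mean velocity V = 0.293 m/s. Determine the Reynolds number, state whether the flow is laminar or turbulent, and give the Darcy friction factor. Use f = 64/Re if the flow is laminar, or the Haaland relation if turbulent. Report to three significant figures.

Re ≈ 10.8; laminar; f = 64/Re ≈ 5.91

Re = VD/ν = 0.2930·0.0388/0.00105 = 10.8
Re < 2300 → laminar → f = 64/Re = 5.911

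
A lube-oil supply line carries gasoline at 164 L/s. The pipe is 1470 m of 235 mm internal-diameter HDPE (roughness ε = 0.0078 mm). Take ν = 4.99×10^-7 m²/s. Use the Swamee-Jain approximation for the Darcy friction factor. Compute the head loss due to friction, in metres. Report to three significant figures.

V = 4Q/(πD²) = 4·0.164/(π·0.235²) = 3.781 m/s
Re = VD/ν = 3.781·0.235/4.99×10^-7 = 1.78×10^6 → turbulent
ε/D = 0.0078/235 = 3.32×10^-5
Swamee-Jain: f = 0.01158
h_f = f(L/D)V²/(2g) = 0.01158·(1470/0.235)·3.781²/(2·9.81) = 52.78 m

h_f ≈ 52.8 m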